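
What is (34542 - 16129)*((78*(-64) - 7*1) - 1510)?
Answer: -119850217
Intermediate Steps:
(34542 - 16129)*((78*(-64) - 7*1) - 1510) = 18413*((-4992 - 7) - 1510) = 18413*(-4999 - 1510) = 18413*(-6509) = -119850217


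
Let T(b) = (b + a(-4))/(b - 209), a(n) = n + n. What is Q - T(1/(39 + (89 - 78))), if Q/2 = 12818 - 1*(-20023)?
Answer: 228770273/3483 ≈ 65682.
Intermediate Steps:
a(n) = 2*n
Q = 65682 (Q = 2*(12818 - 1*(-20023)) = 2*(12818 + 20023) = 2*32841 = 65682)
T(b) = (-8 + b)/(-209 + b) (T(b) = (b + 2*(-4))/(b - 209) = (b - 8)/(-209 + b) = (-8 + b)/(-209 + b))
Q - T(1/(39 + (89 - 78))) = 65682 - (-8 + 1/(39 + (89 - 78)))/(-209 + 1/(39 + (89 - 78))) = 65682 - (-8 + 1/(39 + 11))/(-209 + 1/(39 + 11)) = 65682 - (-8 + 1/50)/(-209 + 1/50) = 65682 - (-399)/((-10449/50)*50) = 65682 - (-50)*(-399)/(10449*50) = 65682 - 1*133/3483 = 65682 - 133/3483 = 228770273/3483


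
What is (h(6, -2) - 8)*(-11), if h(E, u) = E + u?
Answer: 44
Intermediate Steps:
(h(6, -2) - 8)*(-11) = ((6 - 2) - 8)*(-11) = (4 - 8)*(-11) = -4*(-11) = 44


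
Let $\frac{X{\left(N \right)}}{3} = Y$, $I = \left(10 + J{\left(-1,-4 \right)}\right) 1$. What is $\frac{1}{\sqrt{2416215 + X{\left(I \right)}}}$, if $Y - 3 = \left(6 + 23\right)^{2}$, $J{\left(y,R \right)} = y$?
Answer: $\frac{\sqrt{2418747}}{2418747} \approx 0.00064299$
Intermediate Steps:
$I = 9$ ($I = \left(10 - 1\right) 1 = 9 \cdot 1 = 9$)
$Y = 844$ ($Y = 3 + \left(6 + 23\right)^{2} = 3 + 29^{2} = 3 + 841 = 844$)
$X{\left(N \right)} = 2532$ ($X{\left(N \right)} = 3 \cdot 844 = 2532$)
$\frac{1}{\sqrt{2416215 + X{\left(I \right)}}} = \frac{1}{\sqrt{2416215 + 2532}} = \frac{1}{\sqrt{2418747}} = \frac{\sqrt{2418747}}{2418747}$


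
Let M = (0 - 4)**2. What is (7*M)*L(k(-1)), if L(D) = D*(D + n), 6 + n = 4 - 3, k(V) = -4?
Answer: 4032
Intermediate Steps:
n = -5 (n = -6 + (4 - 3) = -6 + 1 = -5)
M = 16 (M = (-4)**2 = 16)
L(D) = D*(-5 + D) (L(D) = D*(D - 5) = D*(-5 + D))
(7*M)*L(k(-1)) = (7*16)*(-4*(-5 - 4)) = 112*(-4*(-9)) = 112*36 = 4032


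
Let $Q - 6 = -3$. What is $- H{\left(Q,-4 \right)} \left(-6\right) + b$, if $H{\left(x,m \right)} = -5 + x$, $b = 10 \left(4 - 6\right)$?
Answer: $-32$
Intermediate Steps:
$Q = 3$ ($Q = 6 - 3 = 3$)
$b = -20$ ($b = 10 \left(-2\right) = -20$)
$- H{\left(Q,-4 \right)} \left(-6\right) + b = - (-5 + 3) \left(-6\right) - 20 = \left(-1\right) \left(-2\right) \left(-6\right) - 20 = 2 \left(-6\right) - 20 = -12 - 20 = -32$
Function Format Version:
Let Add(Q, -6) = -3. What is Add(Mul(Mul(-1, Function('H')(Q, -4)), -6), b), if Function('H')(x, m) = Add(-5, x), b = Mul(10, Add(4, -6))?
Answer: -32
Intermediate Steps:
Q = 3 (Q = Add(6, -3) = 3)
b = -20 (b = Mul(10, -2) = -20)
Add(Mul(Mul(-1, Function('H')(Q, -4)), -6), b) = Add(Mul(Mul(-1, Add(-5, 3)), -6), -20) = Add(Mul(Mul(-1, -2), -6), -20) = Add(Mul(2, -6), -20) = Add(-12, -20) = -32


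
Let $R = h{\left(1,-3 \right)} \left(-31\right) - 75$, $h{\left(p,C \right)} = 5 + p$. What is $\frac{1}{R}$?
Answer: $- \frac{1}{261} \approx -0.0038314$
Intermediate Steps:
$R = -261$ ($R = \left(5 + 1\right) \left(-31\right) - 75 = 6 \left(-31\right) - 75 = -186 - 75 = -261$)
$\frac{1}{R} = \frac{1}{-261} = - \frac{1}{261}$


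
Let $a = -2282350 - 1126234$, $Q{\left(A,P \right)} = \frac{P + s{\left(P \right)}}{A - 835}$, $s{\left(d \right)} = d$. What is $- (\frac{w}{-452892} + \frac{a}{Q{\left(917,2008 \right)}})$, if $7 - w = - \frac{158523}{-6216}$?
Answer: $\frac{5464255727562615}{78512149408} \approx 69598.0$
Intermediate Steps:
$w = - \frac{38337}{2072}$ ($w = 7 - - \frac{158523}{-6216} = 7 - \left(-158523\right) \left(- \frac{1}{6216}\right) = 7 - \frac{52841}{2072} = - \frac{38337}{2072} \approx -18.502$)
$Q{\left(A,P \right)} = \frac{2 P}{-835 + A}$ ($Q{\left(A,P \right)} = \frac{P + P}{A - 835} = \frac{2 P}{-835 + A}$)
$a = -3408584$
$- (\frac{w}{-452892} + \frac{a}{Q{\left(917,2008 \right)}}) = - (- \frac{38337}{2072 \left(-452892\right)} - \frac{3408584}{2 \cdot 2008 \frac{1}{-835 + 917}}) = - (\left(- \frac{38337}{2072}\right) \left(- \frac{1}{452892}\right) - \frac{3408584}{2 \cdot 2008 \cdot \frac{1}{82}}) = - (\frac{12779}{312797408} - \frac{3408584}{2 \cdot 2008 \cdot \frac{1}{82}}) = - (\frac{12779}{312797408} - \frac{3408584}{\frac{2008}{41}}) = - (\frac{12779}{312797408} - \frac{17468993}{251}) = \left(-1\right) \left(- \frac{5464255727562615}{78512149408}\right) = \frac{5464255727562615}{78512149408}$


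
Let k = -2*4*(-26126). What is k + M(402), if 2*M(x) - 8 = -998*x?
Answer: 8414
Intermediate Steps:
M(x) = 4 - 499*x (M(x) = 4 + (-998*x)/2 = 4 - 499*x)
k = 209008 (k = -8*(-26126) = 209008)
k + M(402) = 209008 + (4 - 499*402) = 209008 + (4 - 200598) = 209008 - 200594 = 8414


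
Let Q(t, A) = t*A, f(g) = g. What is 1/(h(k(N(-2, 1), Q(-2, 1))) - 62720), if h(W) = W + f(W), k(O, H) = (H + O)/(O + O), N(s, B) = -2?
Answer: -1/62718 ≈ -1.5944e-5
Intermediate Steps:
Q(t, A) = A*t
k(O, H) = (H + O)/(2*O) (k(O, H) = (H + O)/((2*O)) = (H + O)*(1/(2*O)) = (H + O)/(2*O))
h(W) = 2*W (h(W) = W + W = 2*W)
1/(h(k(N(-2, 1), Q(-2, 1))) - 62720) = 1/(2*((½)*(1*(-2) - 2)/(-2)) - 62720) = 1/(2*((½)*(-½)*(-2 - 2)) - 62720) = 1/(2*((½)*(-½)*(-4)) - 62720) = 1/(2*1 - 62720) = 1/(2 - 62720) = 1/(-62718) = -1/62718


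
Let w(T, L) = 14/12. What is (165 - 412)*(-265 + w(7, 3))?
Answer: 391001/6 ≈ 65167.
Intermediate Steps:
w(T, L) = 7/6 (w(T, L) = 14*(1/12) = 7/6)
(165 - 412)*(-265 + w(7, 3)) = (165 - 412)*(-265 + 7/6) = -247*(-1583/6) = 391001/6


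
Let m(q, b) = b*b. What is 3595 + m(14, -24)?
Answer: 4171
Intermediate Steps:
m(q, b) = b²
3595 + m(14, -24) = 3595 + (-24)² = 3595 + 576 = 4171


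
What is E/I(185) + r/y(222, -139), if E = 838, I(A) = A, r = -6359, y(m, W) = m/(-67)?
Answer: 2135293/1110 ≈ 1923.7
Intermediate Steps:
y(m, W) = -m/67 (y(m, W) = m*(-1/67) = -m/67)
E/I(185) + r/y(222, -139) = 838/185 - 6359/((-1/67*222)) = 838*(1/185) - 6359/(-222/67) = 838/185 - 6359*(-67/222) = 838/185 + 426053/222 = 2135293/1110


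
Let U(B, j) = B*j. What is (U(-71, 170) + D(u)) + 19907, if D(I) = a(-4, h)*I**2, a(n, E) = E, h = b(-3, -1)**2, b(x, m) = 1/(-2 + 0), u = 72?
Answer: 9133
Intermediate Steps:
b(x, m) = -1/2 (b(x, m) = 1/(-2) = -1/2)
h = 1/4 (h = (-1/2)**2 = 1/4 ≈ 0.25000)
D(I) = I**2/4
(U(-71, 170) + D(u)) + 19907 = (-71*170 + (1/4)*72**2) + 19907 = (-12070 + (1/4)*5184) + 19907 = (-12070 + 1296) + 19907 = -10774 + 19907 = 9133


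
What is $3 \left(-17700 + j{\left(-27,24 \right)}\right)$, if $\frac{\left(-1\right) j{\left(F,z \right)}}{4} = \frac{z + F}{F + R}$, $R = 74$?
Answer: $- \frac{2495664}{47} \approx -53099.0$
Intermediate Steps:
$j{\left(F,z \right)} = - \frac{4 \left(F + z\right)}{74 + F}$ ($j{\left(F,z \right)} = - 4 \frac{z + F}{F + 74} = - 4 \frac{F + z}{74 + F} = - \frac{4 \left(F + z\right)}{74 + F}$)
$3 \left(-17700 + j{\left(-27,24 \right)}\right) = 3 \left(-17700 + \frac{4 \left(\left(-1\right) \left(-27\right) - 24\right)}{74 - 27}\right) = 3 \left(-17700 + \frac{4 \left(27 - 24\right)}{47}\right) = 3 \left(-17700 + 4 \cdot \frac{1}{47} \cdot 3\right) = 3 \left(-17700 + \frac{12}{47}\right) = 3 \left(- \frac{831888}{47}\right) = - \frac{2495664}{47}$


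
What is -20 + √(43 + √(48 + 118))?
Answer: -20 + √(43 + √166) ≈ -12.524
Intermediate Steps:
-20 + √(43 + √(48 + 118)) = -20 + √(43 + √166)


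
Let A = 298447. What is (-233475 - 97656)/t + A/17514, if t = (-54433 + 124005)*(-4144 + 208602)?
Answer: 2122634532076469/124564401653832 ≈ 17.040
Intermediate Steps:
t = 14224551976 (t = 69572*204458 = 14224551976)
(-233475 - 97656)/t + A/17514 = (-233475 - 97656)/14224551976 + 298447/17514 = -331131*1/14224551976 + 298447*(1/17514) = -331131/14224551976 + 298447/17514 = 2122634532076469/124564401653832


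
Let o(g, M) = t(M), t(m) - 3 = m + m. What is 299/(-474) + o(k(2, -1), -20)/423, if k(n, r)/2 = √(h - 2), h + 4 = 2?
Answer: -48005/66834 ≈ -0.71827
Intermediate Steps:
h = -2 (h = -4 + 2 = -2)
t(m) = 3 + 2*m (t(m) = 3 + (m + m) = 3 + 2*m)
k(n, r) = 4*I (k(n, r) = 2*√(-2 - 2) = 2*√(-4) = 2*(2*I) = 4*I)
o(g, M) = 3 + 2*M
299/(-474) + o(k(2, -1), -20)/423 = 299/(-474) + (3 + 2*(-20))/423 = 299*(-1/474) + (3 - 40)*(1/423) = -299/474 - 37*1/423 = -299/474 - 37/423 = -48005/66834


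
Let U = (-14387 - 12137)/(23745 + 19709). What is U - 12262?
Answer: -266429736/21727 ≈ -12263.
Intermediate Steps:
U = -13262/21727 (U = -26524/43454 = -26524*1/43454 = -13262/21727 ≈ -0.61039)
U - 12262 = -13262/21727 - 12262 = -266429736/21727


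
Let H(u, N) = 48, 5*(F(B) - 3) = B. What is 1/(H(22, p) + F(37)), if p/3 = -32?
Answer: 5/292 ≈ 0.017123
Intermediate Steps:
p = -96 (p = 3*(-32) = -96)
F(B) = 3 + B/5
1/(H(22, p) + F(37)) = 1/(48 + (3 + (⅕)*37)) = 1/(48 + (3 + 37/5)) = 1/(48 + 52/5) = 1/(292/5) = 5/292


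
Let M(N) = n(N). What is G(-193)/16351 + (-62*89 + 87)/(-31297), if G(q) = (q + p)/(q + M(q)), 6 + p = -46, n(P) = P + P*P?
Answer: 3273510816738/18864170136161 ≈ 0.17353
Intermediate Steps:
n(P) = P + P²
p = -52 (p = -6 - 46 = -52)
M(N) = N*(1 + N)
G(q) = (-52 + q)/(q + q*(1 + q)) (G(q) = (q - 52)/(q + q*(1 + q)) = (-52 + q)/(q + q*(1 + q)))
G(-193)/16351 + (-62*89 + 87)/(-31297) = ((-52 - 193)/((-193)*(2 - 193)))/16351 + (-62*89 + 87)/(-31297) = -1/193*(-245)/(-191)*(1/16351) + (-5518 + 87)*(-1/31297) = -1/193*(-1/191)*(-245)*(1/16351) - 5431*(-1/31297) = -245/36863*1/16351 + 5431/31297 = -245/602746913 + 5431/31297 = 3273510816738/18864170136161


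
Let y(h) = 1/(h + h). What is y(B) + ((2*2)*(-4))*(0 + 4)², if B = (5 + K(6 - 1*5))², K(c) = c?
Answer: -18431/72 ≈ -255.99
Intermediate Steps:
B = 36 (B = (5 + (6 - 1*5))² = (5 + (6 - 5))² = (5 + 1)² = 6² = 36)
y(h) = 1/(2*h)
y(B) + ((2*2)*(-4))*(0 + 4)² = (½)/36 + ((2*2)*(-4))*(0 + 4)² = (½)*(1/36) + (4*(-4))*4² = 1/72 - 16*16 = 1/72 - 256 = -18431/72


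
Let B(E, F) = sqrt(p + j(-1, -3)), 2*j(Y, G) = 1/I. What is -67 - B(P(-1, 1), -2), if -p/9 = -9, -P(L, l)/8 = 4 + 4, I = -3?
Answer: -67 - sqrt(2910)/6 ≈ -75.991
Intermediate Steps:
P(L, l) = -64 (P(L, l) = -8*(4 + 4) = -8*8 = -64)
j(Y, G) = -1/6 (j(Y, G) = (1/2)/(-3) = (1/2)*(-1/3) = -1/6)
p = 81 (p = -9*(-9) = 81)
B(E, F) = sqrt(2910)/6 (B(E, F) = sqrt(81 - 1/6) = sqrt(485/6) = sqrt(2910)/6)
-67 - B(P(-1, 1), -2) = -67 - sqrt(2910)/6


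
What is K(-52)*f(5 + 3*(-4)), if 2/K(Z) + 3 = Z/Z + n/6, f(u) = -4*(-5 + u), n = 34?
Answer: 288/11 ≈ 26.182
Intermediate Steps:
f(u) = 20 - 4*u
K(Z) = 6/11 (K(Z) = 2/(-3 + (Z/Z + 34/6)) = 2/(-3 + (1 + 34*(1/6))) = 2/(-3 + (1 + 17/3)) = 2/(-3 + 20/3) = 2/(11/3) = 2*(3/11) = 6/11)
K(-52)*f(5 + 3*(-4)) = 6*(20 - 4*(5 + 3*(-4)))/11 = 6*(20 - 4*(5 - 12))/11 = 6*(20 - 4*(-7))/11 = 6*(20 + 28)/11 = (6/11)*48 = 288/11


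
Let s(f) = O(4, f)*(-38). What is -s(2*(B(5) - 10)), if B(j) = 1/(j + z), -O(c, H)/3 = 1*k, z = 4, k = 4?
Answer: -456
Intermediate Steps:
O(c, H) = -12 (O(c, H) = -3*4 = -12)
B(j) = 1/(4 + j) (B(j) = 1/(j + 4) = 1/(4 + j))
s(f) = 456 (s(f) = -12*(-38) = 456)
-s(2*(B(5) - 10)) = -1*456 = -456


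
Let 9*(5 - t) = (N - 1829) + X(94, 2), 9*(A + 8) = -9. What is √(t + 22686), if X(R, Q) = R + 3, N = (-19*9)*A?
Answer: 2*√51103/3 ≈ 150.71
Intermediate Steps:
A = -9 (A = -8 + (⅑)*(-9) = -8 - 1 = -9)
N = 1539 (N = -19*9*(-9) = -171*(-9) = 1539)
X(R, Q) = 3 + R
t = 238/9 (t = 5 - ((1539 - 1829) + (3 + 94))/9 = 5 - (-290 + 97)/9 = 5 - ⅑*(-193) = 5 + 193/9 = 238/9 ≈ 26.444)
√(t + 22686) = √(238/9 + 22686) = √(204412/9) = 2*√51103/3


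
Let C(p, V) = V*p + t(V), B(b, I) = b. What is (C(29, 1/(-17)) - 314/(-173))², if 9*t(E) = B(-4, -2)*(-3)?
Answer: 161976529/77845329 ≈ 2.0807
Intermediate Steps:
t(E) = 4/3 (t(E) = (-4*(-3))/9 = (⅑)*12 = 4/3)
C(p, V) = 4/3 + V*p (C(p, V) = V*p + 4/3 = 4/3 + V*p)
(C(29, 1/(-17)) - 314/(-173))² = ((4/3 + 29/(-17)) - 314/(-173))² = ((4/3 - 1/17*29) - 314*(-1/173))² = ((4/3 - 29/17) + 314/173)² = (-19/51 + 314/173)² = (12727/8823)² = 161976529/77845329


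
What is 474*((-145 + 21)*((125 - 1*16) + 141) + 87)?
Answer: -14652762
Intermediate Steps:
474*((-145 + 21)*((125 - 1*16) + 141) + 87) = 474*(-124*((125 - 16) + 141) + 87) = 474*(-124*(109 + 141) + 87) = 474*(-124*250 + 87) = 474*(-31000 + 87) = 474*(-30913) = -14652762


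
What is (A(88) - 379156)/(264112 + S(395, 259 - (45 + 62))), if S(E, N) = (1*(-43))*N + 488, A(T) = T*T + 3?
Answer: -371409/258064 ≈ -1.4392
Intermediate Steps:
A(T) = 3 + T² (A(T) = T² + 3 = 3 + T²)
S(E, N) = 488 - 43*N (S(E, N) = -43*N + 488 = 488 - 43*N)
(A(88) - 379156)/(264112 + S(395, 259 - (45 + 62))) = ((3 + 88²) - 379156)/(264112 + (488 - 43*(259 - (45 + 62)))) = ((3 + 7744) - 379156)/(264112 + (488 - 43*(259 - 1*107))) = (7747 - 379156)/(264112 + (488 - 43*(259 - 107))) = -371409/(264112 + (488 - 43*152)) = -371409/(264112 + (488 - 6536)) = -371409/(264112 - 6048) = -371409/258064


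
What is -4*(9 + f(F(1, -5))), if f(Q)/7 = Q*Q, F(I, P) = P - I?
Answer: -1044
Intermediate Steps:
f(Q) = 7*Q² (f(Q) = 7*(Q*Q) = 7*Q²)
-4*(9 + f(F(1, -5))) = -4*(9 + 7*(-5 - 1*1)²) = -4*(9 + 7*(-5 - 1)²) = -4*(9 + 7*(-6)²) = -4*(9 + 7*36) = -4*(9 + 252) = -4*261 = -1044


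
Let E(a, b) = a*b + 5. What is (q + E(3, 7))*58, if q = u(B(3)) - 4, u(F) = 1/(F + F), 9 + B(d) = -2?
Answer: 14007/11 ≈ 1273.4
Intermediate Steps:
B(d) = -11 (B(d) = -9 - 2 = -11)
u(F) = 1/(2*F)
E(a, b) = 5 + a*b
q = -89/22 (q = (1/2)/(-11) - 4 = (1/2)*(-1/11) - 4 = -1/22 - 4 = -89/22 ≈ -4.0455)
(q + E(3, 7))*58 = (-89/22 + (5 + 3*7))*58 = (-89/22 + (5 + 21))*58 = (-89/22 + 26)*58 = (483/22)*58 = 14007/11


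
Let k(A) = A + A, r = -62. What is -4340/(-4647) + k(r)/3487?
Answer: 14557352/16204089 ≈ 0.89838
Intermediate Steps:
k(A) = 2*A
-4340/(-4647) + k(r)/3487 = -4340/(-4647) + (2*(-62))/3487 = -4340*(-1/4647) - 124*1/3487 = 4340/4647 - 124/3487 = 14557352/16204089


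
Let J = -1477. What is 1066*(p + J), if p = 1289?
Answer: -200408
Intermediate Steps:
1066*(p + J) = 1066*(1289 - 1477) = 1066*(-188) = -200408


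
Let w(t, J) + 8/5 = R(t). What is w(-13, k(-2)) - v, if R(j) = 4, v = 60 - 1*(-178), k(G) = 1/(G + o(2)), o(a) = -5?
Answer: -1178/5 ≈ -235.60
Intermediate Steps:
k(G) = 1/(-5 + G) (k(G) = 1/(G - 5) = 1/(-5 + G))
v = 238 (v = 60 + 178 = 238)
w(t, J) = 12/5 (w(t, J) = -8/5 + 4 = 12/5)
w(-13, k(-2)) - v = 12/5 - 1*238 = 12/5 - 238 = -1178/5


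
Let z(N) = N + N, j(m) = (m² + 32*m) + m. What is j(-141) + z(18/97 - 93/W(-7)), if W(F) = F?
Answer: 10358106/679 ≈ 15255.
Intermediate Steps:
j(m) = m² + 33*m
z(N) = 2*N
j(-141) + z(18/97 - 93/W(-7)) = -141*(33 - 141) + 2*(18/97 - 93/(-7)) = -141*(-108) + 2*(18*(1/97) - 93*(-⅐)) = 15228 + 2*(18/97 + 93/7) = 15228 + 2*(9147/679) = 15228 + 18294/679 = 10358106/679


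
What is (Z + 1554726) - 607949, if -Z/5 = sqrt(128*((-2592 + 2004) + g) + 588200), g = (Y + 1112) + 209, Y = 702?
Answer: 946777 - 10*sqrt(192970) ≈ 9.4238e+5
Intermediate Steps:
g = 2023 (g = (702 + 1112) + 209 = 1814 + 209 = 2023)
Z = -10*sqrt(192970) (Z = -5*sqrt(128*((-2592 + 2004) + 2023) + 588200) = -5*sqrt(128*(-588 + 2023) + 588200) = -5*sqrt(128*1435 + 588200) = -5*sqrt(183680 + 588200) = -10*sqrt(192970) ≈ -4392.8)
(Z + 1554726) - 607949 = (-10*sqrt(192970) + 1554726) - 607949 = (1554726 - 10*sqrt(192970)) - 607949 = 946777 - 10*sqrt(192970)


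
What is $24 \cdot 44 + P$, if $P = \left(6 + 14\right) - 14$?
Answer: $1062$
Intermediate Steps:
$P = 6$ ($P = 20 - 14 = 6$)
$24 \cdot 44 + P = 24 \cdot 44 + 6 = 1056 + 6 = 1062$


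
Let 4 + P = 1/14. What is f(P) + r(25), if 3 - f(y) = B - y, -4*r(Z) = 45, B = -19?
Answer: 191/28 ≈ 6.8214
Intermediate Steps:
P = -55/14 (P = -4 + 1/14 = -55/14 ≈ -3.9286)
r(Z) = -45/4 (r(Z) = -1/4*45 = -45/4)
f(y) = 22 + y (f(y) = 3 - (-19 - y) = 3 + (19 + y) = 22 + y)
f(P) + r(25) = (22 - 55/14) - 45/4 = 253/14 - 45/4 = 191/28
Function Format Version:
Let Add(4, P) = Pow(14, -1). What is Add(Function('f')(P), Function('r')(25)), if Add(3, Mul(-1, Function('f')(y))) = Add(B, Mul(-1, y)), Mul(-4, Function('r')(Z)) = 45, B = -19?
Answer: Rational(191, 28) ≈ 6.8214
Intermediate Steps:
P = Rational(-55, 14) (P = Add(-4, Pow(14, -1)) = Add(-4, Rational(1, 14)) = Rational(-55, 14) ≈ -3.9286)
Function('r')(Z) = Rational(-45, 4) (Function('r')(Z) = Mul(Rational(-1, 4), 45) = Rational(-45, 4))
Function('f')(y) = Add(22, y) (Function('f')(y) = Add(3, Mul(-1, Add(-19, Mul(-1, y)))) = Add(3, Add(19, y)) = Add(22, y))
Add(Function('f')(P), Function('r')(25)) = Add(Add(22, Rational(-55, 14)), Rational(-45, 4)) = Add(Rational(253, 14), Rational(-45, 4)) = Rational(191, 28)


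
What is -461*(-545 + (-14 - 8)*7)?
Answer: 322239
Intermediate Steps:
-461*(-545 + (-14 - 8)*7) = -461*(-545 - 22*7) = -461*(-545 - 154) = -461*(-699) = 322239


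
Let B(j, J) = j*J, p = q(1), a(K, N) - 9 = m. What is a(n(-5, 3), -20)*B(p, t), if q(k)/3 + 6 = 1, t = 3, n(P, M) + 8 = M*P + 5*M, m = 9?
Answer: -810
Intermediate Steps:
n(P, M) = -8 + 5*M + M*P (n(P, M) = -8 + (M*P + 5*M) = -8 + (5*M + M*P) = -8 + 5*M + M*P)
q(k) = -15 (q(k) = -18 + 3*1 = -18 + 3 = -15)
a(K, N) = 18 (a(K, N) = 9 + 9 = 18)
p = -15
B(j, J) = J*j
a(n(-5, 3), -20)*B(p, t) = 18*(3*(-15)) = 18*(-45) = -810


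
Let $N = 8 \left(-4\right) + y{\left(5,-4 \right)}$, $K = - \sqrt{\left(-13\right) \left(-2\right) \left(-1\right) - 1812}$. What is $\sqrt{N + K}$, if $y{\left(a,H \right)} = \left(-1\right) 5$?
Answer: $\sqrt{-37 - i \sqrt{1838}} \approx 3.1329 - 6.8422 i$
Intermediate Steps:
$y{\left(a,H \right)} = -5$
$K = - i \sqrt{1838}$ ($K = - \sqrt{26 \left(-1\right) - 1812} = - \sqrt{-26 - 1812} = - \sqrt{-1838} = - i \sqrt{1838} \approx - 42.872 i$)
$N = -37$ ($N = 8 \left(-4\right) - 5 = -32 - 5 = -37$)
$\sqrt{N + K} = \sqrt{-37 - i \sqrt{1838}}$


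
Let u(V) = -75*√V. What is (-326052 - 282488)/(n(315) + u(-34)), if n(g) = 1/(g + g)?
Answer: -383380200/75907125001 - 18114714450000*I*√34/75907125001 ≈ -0.0050507 - 1391.5*I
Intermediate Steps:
n(g) = 1/(2*g)
(-326052 - 282488)/(n(315) + u(-34)) = (-326052 - 282488)/((½)/315 - 75*I*√34) = -608540/((½)*(1/315) - 75*I*√34) = -608540/(1/630 - 75*I*√34)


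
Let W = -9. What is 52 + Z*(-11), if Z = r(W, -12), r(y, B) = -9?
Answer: 151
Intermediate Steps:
Z = -9
52 + Z*(-11) = 52 - 9*(-11) = 52 + 99 = 151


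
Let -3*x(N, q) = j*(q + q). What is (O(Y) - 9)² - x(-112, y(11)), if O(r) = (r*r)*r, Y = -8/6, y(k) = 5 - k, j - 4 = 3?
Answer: 73837/729 ≈ 101.29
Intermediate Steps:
j = 7 (j = 4 + 3 = 7)
Y = -4/3 (Y = -8*⅙ = -4/3 ≈ -1.3333)
O(r) = r³ (O(r) = r²*r = r³)
x(N, q) = -14*q/3 (x(N, q) = -7*(q + q)/3 = -7*2*q/3 = -14*q/3)
(O(Y) - 9)² - x(-112, y(11)) = ((-4/3)³ - 9)² - (-14)*(5 - 1*11)/3 = (-64/27 - 9)² - (-14)*(5 - 11)/3 = (-307/27)² - (-14)*(-6)/3 = 94249/729 - 1*28 = 94249/729 - 28 = 73837/729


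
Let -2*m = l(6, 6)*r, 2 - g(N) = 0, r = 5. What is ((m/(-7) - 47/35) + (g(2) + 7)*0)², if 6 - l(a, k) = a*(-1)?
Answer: 10609/1225 ≈ 8.6604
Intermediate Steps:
g(N) = 2 (g(N) = 2 - 1*0 = 2 + 0 = 2)
l(a, k) = 6 + a (l(a, k) = 6 - a*(-1) = 6 - (-1)*a = 6 + a)
m = -30 (m = -(6 + 6)*5/2 = -6*5 = -½*60 = -30)
((m/(-7) - 47/35) + (g(2) + 7)*0)² = ((-30/(-7) - 47/35) + (2 + 7)*0)² = ((-30*(-⅐) - 47*1/35) + 9*0)² = ((30/7 - 47/35) + 0)² = (103/35 + 0)² = (103/35)² = 10609/1225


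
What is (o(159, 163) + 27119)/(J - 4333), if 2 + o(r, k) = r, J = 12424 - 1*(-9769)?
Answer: 6819/4465 ≈ 1.5272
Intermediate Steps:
J = 22193 (J = 12424 + 9769 = 22193)
o(r, k) = -2 + r
(o(159, 163) + 27119)/(J - 4333) = ((-2 + 159) + 27119)/(22193 - 4333) = (157 + 27119)/17860 = 27276*(1/17860) = 6819/4465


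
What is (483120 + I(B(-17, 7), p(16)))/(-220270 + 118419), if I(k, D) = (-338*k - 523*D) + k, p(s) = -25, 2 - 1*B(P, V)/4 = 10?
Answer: -891/179 ≈ -4.9777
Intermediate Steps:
B(P, V) = -32 (B(P, V) = 8 - 4*10 = 8 - 40 = -32)
I(k, D) = -523*D - 337*k (I(k, D) = (-523*D - 338*k) + k = -523*D - 337*k)
(483120 + I(B(-17, 7), p(16)))/(-220270 + 118419) = (483120 + (-523*(-25) - 337*(-32)))/(-220270 + 118419) = (483120 + (13075 + 10784))/(-101851) = (483120 + 23859)*(-1/101851) = 506979*(-1/101851) = -891/179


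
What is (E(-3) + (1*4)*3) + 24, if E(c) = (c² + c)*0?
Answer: 36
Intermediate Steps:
E(c) = 0 (E(c) = (c + c²)*0 = 0)
(E(-3) + (1*4)*3) + 24 = (0 + (1*4)*3) + 24 = (0 + 4*3) + 24 = (0 + 12) + 24 = 12 + 24 = 36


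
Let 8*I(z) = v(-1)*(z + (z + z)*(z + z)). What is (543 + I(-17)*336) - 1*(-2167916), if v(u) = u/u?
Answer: 2216297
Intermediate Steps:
v(u) = 1
I(z) = z²/2 + z/8 (I(z) = (1*(z + (z + z)*(z + z)))/8 = (1*(z + (2*z)*(2*z)))/8 = (1*(z + 4*z²))/8 = (z + 4*z²)/8 = z²/2 + z/8)
(543 + I(-17)*336) - 1*(-2167916) = (543 + ((⅛)*(-17)*(1 + 4*(-17)))*336) - 1*(-2167916) = (543 + ((⅛)*(-17)*(1 - 68))*336) + 2167916 = (543 + ((⅛)*(-17)*(-67))*336) + 2167916 = (543 + (1139/8)*336) + 2167916 = (543 + 47838) + 2167916 = 48381 + 2167916 = 2216297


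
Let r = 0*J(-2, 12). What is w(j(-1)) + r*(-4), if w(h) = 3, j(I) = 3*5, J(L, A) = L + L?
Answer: 3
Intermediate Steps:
J(L, A) = 2*L
j(I) = 15
r = 0 (r = 0*(2*(-2)) = 0*(-4) = 0)
w(j(-1)) + r*(-4) = 3 + 0*(-4) = 3 + 0 = 3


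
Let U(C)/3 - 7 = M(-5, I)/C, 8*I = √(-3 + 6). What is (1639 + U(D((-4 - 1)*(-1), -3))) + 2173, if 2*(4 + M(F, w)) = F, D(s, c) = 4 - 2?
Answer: 15293/4 ≈ 3823.3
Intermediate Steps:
I = √3/8 (I = √(-3 + 6)/8 = √3/8 ≈ 0.21651)
D(s, c) = 2
M(F, w) = -4 + F/2
U(C) = 21 - 39/(2*C) (U(C) = 21 + 3*((-4 + (½)*(-5))/C) = 21 + 3*((-4 - 5/2)/C) = 21 + 3*(-13/(2*C)) = 21 - 39/(2*C))
(1639 + U(D((-4 - 1)*(-1), -3))) + 2173 = (1639 + (21 - 39/2/2)) + 2173 = (1639 + (21 - 39/2*½)) + 2173 = (1639 + (21 - 39/4)) + 2173 = (1639 + 45/4) + 2173 = 6601/4 + 2173 = 15293/4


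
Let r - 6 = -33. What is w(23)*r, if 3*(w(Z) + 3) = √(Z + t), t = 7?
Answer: 81 - 9*√30 ≈ 31.705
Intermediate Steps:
w(Z) = -3 + √(7 + Z)/3 (w(Z) = -3 + √(Z + 7)/3 = -3 + √(7 + Z)/3)
r = -27 (r = 6 - 33 = -27)
w(23)*r = (-3 + √(7 + 23)/3)*(-27) = (-3 + √30/3)*(-27) = 81 - 9*√30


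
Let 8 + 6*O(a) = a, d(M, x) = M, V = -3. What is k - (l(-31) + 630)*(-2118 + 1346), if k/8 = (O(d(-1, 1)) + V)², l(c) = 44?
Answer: 520490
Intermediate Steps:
O(a) = -4/3 + a/6
k = 162 (k = 8*((-4/3 + (⅙)*(-1)) - 3)² = 8*((-4/3 - ⅙) - 3)² = 8*(-3/2 - 3)² = 8*(-9/2)² = 8*(81/4) = 162)
k - (l(-31) + 630)*(-2118 + 1346) = 162 - (44 + 630)*(-2118 + 1346) = 162 - 674*(-772) = 162 - 1*(-520328) = 162 + 520328 = 520490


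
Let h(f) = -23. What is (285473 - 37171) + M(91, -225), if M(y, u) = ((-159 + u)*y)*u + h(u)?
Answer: 8110679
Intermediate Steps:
M(y, u) = -23 + u*y*(-159 + u) (M(y, u) = ((-159 + u)*y)*u - 23 = (y*(-159 + u))*u - 23 = u*y*(-159 + u) - 23 = -23 + u*y*(-159 + u))
(285473 - 37171) + M(91, -225) = (285473 - 37171) + (-23 + 91*(-225)² - 159*(-225)*91) = 248302 + (-23 + 91*50625 + 3255525) = 248302 + (-23 + 4606875 + 3255525) = 248302 + 7862377 = 8110679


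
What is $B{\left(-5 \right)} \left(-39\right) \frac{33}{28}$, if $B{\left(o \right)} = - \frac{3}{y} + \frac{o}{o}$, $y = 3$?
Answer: $0$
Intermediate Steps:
$B{\left(o \right)} = 0$ ($B{\left(o \right)} = - \frac{3}{3} + \frac{o}{o} = \left(-3\right) \frac{1}{3} + 1 = -1 + 1 = 0$)
$B{\left(-5 \right)} \left(-39\right) \frac{33}{28} = 0 \left(-39\right) \frac{33}{28} = 0 \cdot 33 \cdot \frac{1}{28} = 0 \cdot \frac{33}{28} = 0$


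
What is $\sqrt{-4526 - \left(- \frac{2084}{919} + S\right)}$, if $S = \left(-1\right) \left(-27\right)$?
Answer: $\frac{11 i \sqrt{31763397}}{919} \approx 67.459 i$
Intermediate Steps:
$S = 27$
$\sqrt{-4526 - \left(- \frac{2084}{919} + S\right)} = \sqrt{-4526 - \left(27 + \frac{2084}{-919}\right)} = \sqrt{-4526 - \frac{22729}{919}} = \sqrt{- \frac{4182123}{919}} = \frac{11 i \sqrt{31763397}}{919}$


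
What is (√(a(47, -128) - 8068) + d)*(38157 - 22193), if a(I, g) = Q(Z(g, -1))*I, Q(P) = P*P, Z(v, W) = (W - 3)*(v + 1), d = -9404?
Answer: -150125456 + 31928*√3030235 ≈ -9.4547e+7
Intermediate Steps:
Z(v, W) = (1 + v)*(-3 + W) (Z(v, W) = (-3 + W)*(1 + v) = (1 + v)*(-3 + W))
Q(P) = P²
a(I, g) = I*(-4 - 4*g)² (a(I, g) = (-3 - 1 - 3*g - g)²*I = (-4 - 4*g)²*I = I*(-4 - 4*g)²)
(√(a(47, -128) - 8068) + d)*(38157 - 22193) = (√(16*47*(1 - 128)² - 8068) - 9404)*(38157 - 22193) = (√(16*47*(-127)² - 8068) - 9404)*15964 = (√(16*47*16129 - 8068) - 9404)*15964 = (√(12129008 - 8068) - 9404)*15964 = (√12120940 - 9404)*15964 = (2*√3030235 - 9404)*15964 = (-9404 + 2*√3030235)*15964 = -150125456 + 31928*√3030235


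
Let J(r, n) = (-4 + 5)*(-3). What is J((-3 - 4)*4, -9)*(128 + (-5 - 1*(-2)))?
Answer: -375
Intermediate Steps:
J(r, n) = -3 (J(r, n) = 1*(-3) = -3)
J((-3 - 4)*4, -9)*(128 + (-5 - 1*(-2))) = -3*(128 + (-5 - 1*(-2))) = -3*(128 + (-5 + 2)) = -3*(128 - 3) = -3*125 = -375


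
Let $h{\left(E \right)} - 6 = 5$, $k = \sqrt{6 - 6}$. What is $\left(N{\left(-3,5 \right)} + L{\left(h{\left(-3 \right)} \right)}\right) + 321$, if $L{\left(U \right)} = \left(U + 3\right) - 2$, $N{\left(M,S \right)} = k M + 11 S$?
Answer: $388$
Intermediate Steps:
$k = 0$ ($k = \sqrt{0} = 0$)
$N{\left(M,S \right)} = 11 S$ ($N{\left(M,S \right)} = 0 M + 11 S = 0 + 11 S = 11 S$)
$h{\left(E \right)} = 11$ ($h{\left(E \right)} = 6 + 5 = 11$)
$L{\left(U \right)} = 1 + U$ ($L{\left(U \right)} = \left(3 + U\right) - 2 = 1 + U$)
$\left(N{\left(-3,5 \right)} + L{\left(h{\left(-3 \right)} \right)}\right) + 321 = \left(11 \cdot 5 + \left(1 + 11\right)\right) + 321 = \left(55 + 12\right) + 321 = 67 + 321 = 388$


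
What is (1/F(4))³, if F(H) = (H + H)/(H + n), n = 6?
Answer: 125/64 ≈ 1.9531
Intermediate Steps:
F(H) = 2*H/(6 + H) (F(H) = (H + H)/(H + 6) = (2*H)/(6 + H) = 2*H/(6 + H))
(1/F(4))³ = (1/(2*4/(6 + 4)))³ = (1/(2*4/10))³ = (1/(2*4*(⅒)))³ = (1/(⅘))³ = (5/4)³ = 125/64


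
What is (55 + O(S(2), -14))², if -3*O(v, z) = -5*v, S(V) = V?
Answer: 30625/9 ≈ 3402.8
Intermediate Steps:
O(v, z) = 5*v/3 (O(v, z) = -(-5)*v/3 = 5*v/3)
(55 + O(S(2), -14))² = (55 + (5/3)*2)² = (55 + 10/3)² = (175/3)² = 30625/9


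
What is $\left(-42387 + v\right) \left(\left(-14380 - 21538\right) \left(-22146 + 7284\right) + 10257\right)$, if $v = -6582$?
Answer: $-26140806546237$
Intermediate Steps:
$\left(-42387 + v\right) \left(\left(-14380 - 21538\right) \left(-22146 + 7284\right) + 10257\right) = \left(-42387 - 6582\right) \left(\left(-14380 - 21538\right) \left(-22146 + 7284\right) + 10257\right) = - 48969 \left(\left(-35918\right) \left(-14862\right) + 10257\right) = - 48969 \left(533813316 + 10257\right) = \left(-48969\right) 533823573 = -26140806546237$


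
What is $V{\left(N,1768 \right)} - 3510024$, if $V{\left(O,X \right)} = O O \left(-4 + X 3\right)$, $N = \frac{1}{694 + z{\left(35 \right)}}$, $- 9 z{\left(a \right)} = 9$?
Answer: $- \frac{1685685510676}{480249} \approx -3.51 \cdot 10^{6}$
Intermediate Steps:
$z{\left(a \right)} = -1$ ($z{\left(a \right)} = \left(- \frac{1}{9}\right) 9 = -1$)
$N = \frac{1}{693}$ ($N = \frac{1}{694 - 1} = \frac{1}{693} \approx 0.001443$)
$V{\left(O,X \right)} = O^{2} \left(-4 + 3 X\right)$
$V{\left(N,1768 \right)} - 3510024 = \frac{-4 + 3 \cdot 1768}{480249} - 3510024 = \frac{-4 + 5304}{480249} - 3510024 = \frac{1}{480249} \cdot 5300 - 3510024 = \frac{5300}{480249} - 3510024 = - \frac{1685685510676}{480249}$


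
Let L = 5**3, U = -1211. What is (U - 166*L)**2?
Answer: 482285521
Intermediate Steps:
L = 125
(U - 166*L)**2 = (-1211 - 166*125)**2 = (-1211 - 20750)**2 = (-21961)**2 = 482285521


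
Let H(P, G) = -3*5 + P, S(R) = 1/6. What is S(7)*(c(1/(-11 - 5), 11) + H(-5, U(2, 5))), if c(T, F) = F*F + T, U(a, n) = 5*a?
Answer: 1615/96 ≈ 16.823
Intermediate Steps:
S(R) = ⅙
c(T, F) = T + F² (c(T, F) = F² + T = T + F²)
H(P, G) = -15 + P
S(7)*(c(1/(-11 - 5), 11) + H(-5, U(2, 5))) = ((1/(-11 - 5) + 11²) + (-15 - 5))/6 = ((1/(-16) + 121) - 20)/6 = ((-1/16 + 121) - 20)/6 = (1935/16 - 20)/6 = (⅙)*(1615/16) = 1615/96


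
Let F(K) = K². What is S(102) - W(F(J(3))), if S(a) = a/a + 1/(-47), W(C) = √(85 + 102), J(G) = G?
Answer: 46/47 - √187 ≈ -12.696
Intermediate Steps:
W(C) = √187
S(a) = 46/47 (S(a) = 1 + 1*(-1/47) = 1 - 1/47 = 46/47)
S(102) - W(F(J(3))) = 46/47 - √187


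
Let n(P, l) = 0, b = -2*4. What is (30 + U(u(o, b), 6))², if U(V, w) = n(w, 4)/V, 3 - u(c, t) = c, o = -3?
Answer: 900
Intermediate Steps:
b = -8
u(c, t) = 3 - c
U(V, w) = 0 (U(V, w) = 0/V = 0)
(30 + U(u(o, b), 6))² = (30 + 0)² = 30² = 900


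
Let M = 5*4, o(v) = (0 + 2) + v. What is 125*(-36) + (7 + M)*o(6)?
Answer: -4284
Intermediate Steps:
o(v) = 2 + v
M = 20
125*(-36) + (7 + M)*o(6) = 125*(-36) + (7 + 20)*(2 + 6) = -4500 + 27*8 = -4500 + 216 = -4284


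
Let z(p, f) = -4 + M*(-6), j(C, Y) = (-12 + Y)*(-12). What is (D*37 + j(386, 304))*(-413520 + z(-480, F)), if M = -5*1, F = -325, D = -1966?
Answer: 31527263524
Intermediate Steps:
j(C, Y) = 144 - 12*Y
M = -5
z(p, f) = 26 (z(p, f) = -4 - 5*(-6) = -4 + 30 = 26)
(D*37 + j(386, 304))*(-413520 + z(-480, F)) = (-1966*37 + (144 - 12*304))*(-413520 + 26) = (-72742 + (144 - 3648))*(-413494) = (-72742 - 3504)*(-413494) = -76246*(-413494) = 31527263524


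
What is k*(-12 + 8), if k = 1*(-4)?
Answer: 16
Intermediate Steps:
k = -4
k*(-12 + 8) = -4*(-12 + 8) = -4*(-4) = 16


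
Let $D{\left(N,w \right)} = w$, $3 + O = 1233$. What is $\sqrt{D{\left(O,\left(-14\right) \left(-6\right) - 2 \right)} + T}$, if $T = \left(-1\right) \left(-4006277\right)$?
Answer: $3 \sqrt{445151} \approx 2001.6$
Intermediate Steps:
$O = 1230$ ($O = -3 + 1233 = 1230$)
$T = 4006277$
$\sqrt{D{\left(O,\left(-14\right) \left(-6\right) - 2 \right)} + T} = \sqrt{\left(\left(-14\right) \left(-6\right) - 2\right) + 4006277} = \sqrt{\left(84 - 2\right) + 4006277} = \sqrt{82 + 4006277} = \sqrt{4006359} = 3 \sqrt{445151}$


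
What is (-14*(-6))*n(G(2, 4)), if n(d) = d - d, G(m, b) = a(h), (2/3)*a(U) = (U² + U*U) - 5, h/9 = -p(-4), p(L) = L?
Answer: 0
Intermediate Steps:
h = 36 (h = 9*(-1*(-4)) = 9*4 = 36)
a(U) = -15/2 + 3*U² (a(U) = 3*((U² + U*U) - 5)/2 = 3*((U² + U²) - 5)/2 = 3*(2*U² - 5)/2 = 3*(-5 + 2*U²)/2 = -15/2 + 3*U²)
G(m, b) = 7761/2 (G(m, b) = -15/2 + 3*36² = -15/2 + 3*1296 = -15/2 + 3888 = 7761/2)
n(d) = 0
(-14*(-6))*n(G(2, 4)) = -14*(-6)*0 = 84*0 = 0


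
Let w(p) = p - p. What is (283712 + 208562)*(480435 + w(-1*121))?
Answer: 236505659190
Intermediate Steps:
w(p) = 0
(283712 + 208562)*(480435 + w(-1*121)) = (283712 + 208562)*(480435 + 0) = 492274*480435 = 236505659190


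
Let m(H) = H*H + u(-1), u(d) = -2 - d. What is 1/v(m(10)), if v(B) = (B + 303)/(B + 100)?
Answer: 199/402 ≈ 0.49502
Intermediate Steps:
m(H) = -1 + H² (m(H) = H*H + (-2 - 1*(-1)) = H² + (-2 + 1) = H² - 1 = -1 + H²)
v(B) = (303 + B)/(100 + B)
1/v(m(10)) = 1/((303 + (-1 + 10²))/(100 + (-1 + 10²))) = 1/((303 + (-1 + 100))/(100 + (-1 + 100))) = 1/((303 + 99)/(100 + 99)) = 1/(402/199) = 199/402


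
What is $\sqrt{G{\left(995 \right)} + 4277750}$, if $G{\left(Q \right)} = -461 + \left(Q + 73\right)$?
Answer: $3 \sqrt{475373} \approx 2068.4$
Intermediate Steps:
$G{\left(Q \right)} = -388 + Q$ ($G{\left(Q \right)} = -461 + \left(73 + Q\right) = -388 + Q$)
$\sqrt{G{\left(995 \right)} + 4277750} = \sqrt{\left(-388 + 995\right) + 4277750} = \sqrt{607 + 4277750} = \sqrt{4278357} = 3 \sqrt{475373}$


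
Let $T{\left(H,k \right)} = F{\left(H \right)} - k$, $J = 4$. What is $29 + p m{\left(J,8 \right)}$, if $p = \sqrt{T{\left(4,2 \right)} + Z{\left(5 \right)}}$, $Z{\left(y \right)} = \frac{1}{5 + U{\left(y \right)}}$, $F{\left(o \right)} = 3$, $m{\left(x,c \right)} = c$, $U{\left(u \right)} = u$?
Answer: $29 + \frac{4 \sqrt{110}}{5} \approx 37.391$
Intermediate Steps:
$T{\left(H,k \right)} = 3 - k$
$Z{\left(y \right)} = \frac{1}{5 + y}$
$p = \frac{\sqrt{110}}{10}$ ($p = \sqrt{\left(3 - 2\right) + \frac{1}{5 + 5}} = \sqrt{\left(3 - 2\right) + \frac{1}{10}} = \sqrt{1 + \frac{1}{10}} = \sqrt{\frac{11}{10}} = \frac{\sqrt{110}}{10} \approx 1.0488$)
$29 + p m{\left(J,8 \right)} = 29 + \frac{\sqrt{110}}{10} \cdot 8 = 29 + \frac{4 \sqrt{110}}{5}$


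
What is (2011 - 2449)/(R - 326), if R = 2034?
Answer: -219/854 ≈ -0.25644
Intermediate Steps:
(2011 - 2449)/(R - 326) = (2011 - 2449)/(2034 - 326) = -438/1708 = -438*1/1708 = -219/854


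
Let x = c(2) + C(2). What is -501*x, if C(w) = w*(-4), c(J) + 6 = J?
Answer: 6012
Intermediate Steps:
c(J) = -6 + J
C(w) = -4*w
x = -12 (x = (-6 + 2) - 4*2 = -4 - 8 = -12)
-501*x = -501*(-12) = 6012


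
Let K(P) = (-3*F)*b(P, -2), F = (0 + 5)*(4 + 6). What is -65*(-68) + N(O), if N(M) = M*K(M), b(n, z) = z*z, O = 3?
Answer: 2620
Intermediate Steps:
F = 50 (F = 5*10 = 50)
b(n, z) = z**2
K(P) = -600 (K(P) = -3*50*(-2)**2 = -150*4 = -600)
N(M) = -600*M (N(M) = M*(-600) = -600*M)
-65*(-68) + N(O) = -65*(-68) - 600*3 = 4420 - 1800 = 2620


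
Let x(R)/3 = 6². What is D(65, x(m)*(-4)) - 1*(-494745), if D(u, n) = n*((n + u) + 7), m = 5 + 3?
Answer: 650265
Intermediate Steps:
m = 8
x(R) = 108 (x(R) = 3*6² = 3*36 = 108)
D(u, n) = n*(7 + n + u)
D(65, x(m)*(-4)) - 1*(-494745) = (108*(-4))*(7 + 108*(-4) + 65) - 1*(-494745) = -432*(7 - 432 + 65) + 494745 = -432*(-360) + 494745 = 155520 + 494745 = 650265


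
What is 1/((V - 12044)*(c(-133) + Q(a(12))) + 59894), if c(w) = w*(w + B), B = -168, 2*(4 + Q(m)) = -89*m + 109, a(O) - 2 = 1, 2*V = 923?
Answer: -1/462660981 ≈ -2.1614e-9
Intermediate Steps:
V = 923/2 (V = (½)*923 = 923/2 ≈ 461.50)
a(O) = 3 (a(O) = 2 + 1 = 3)
Q(m) = 101/2 - 89*m/2 (Q(m) = -4 + (-89*m + 109)/2 = -4 + (109 - 89*m)/2 = -4 + (109/2 - 89*m/2) = 101/2 - 89*m/2)
c(w) = w*(-168 + w) (c(w) = w*(w - 168) = w*(-168 + w))
1/((V - 12044)*(c(-133) + Q(a(12))) + 59894) = 1/((923/2 - 12044)*(-133*(-168 - 133) + (101/2 - 89/2*3)) + 59894) = 1/(-23165*(-133*(-301) + (101/2 - 267/2))/2 + 59894) = 1/(-23165*(40033 - 83)/2 + 59894) = 1/(-23165/2*39950 + 59894) = 1/(-462720875 + 59894) = 1/(-462660981) = -1/462660981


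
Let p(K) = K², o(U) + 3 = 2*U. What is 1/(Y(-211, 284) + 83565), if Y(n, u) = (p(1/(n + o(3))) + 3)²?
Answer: 1871773696/156431615129089 ≈ 1.1965e-5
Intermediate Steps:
o(U) = -3 + 2*U
Y(n, u) = (3 + (3 + n)⁻²)² (Y(n, u) = ((1/(n + (-3 + 2*3)))² + 3)² = ((1/(n + (-3 + 6)))² + 3)² = ((1/(n + 3))² + 3)² = ((1/(3 + n))² + 3)² = ((3 + n)⁻² + 3)² = (3 + (3 + n)⁻²)²)
1/(Y(-211, 284) + 83565) = 1/((1 + 3*(3 - 211)²)²/(3 - 211)⁴ + 83565) = 1/((1 + 3*(-208)²)²/(-208)⁴ + 83565) = 1/((1 + 3*43264)²*(1/1871773696) + 83565) = 1/((1 + 129792)²*(1/1871773696) + 83565) = 1/(129793²*(1/1871773696) + 83565) = 1/(16846222849*(1/1871773696) + 83565) = 1/(16846222849/1871773696 + 83565) = 1/(156431615129089/1871773696) = 1871773696/156431615129089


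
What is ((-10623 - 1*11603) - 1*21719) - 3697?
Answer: -47642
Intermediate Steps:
((-10623 - 1*11603) - 1*21719) - 3697 = ((-10623 - 11603) - 21719) - 3697 = (-22226 - 21719) - 3697 = -43945 - 3697 = -47642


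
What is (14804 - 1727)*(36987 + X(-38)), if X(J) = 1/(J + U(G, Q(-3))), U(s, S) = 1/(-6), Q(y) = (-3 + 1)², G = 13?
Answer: 110762412309/229 ≈ 4.8368e+8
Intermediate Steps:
Q(y) = 4 (Q(y) = (-2)² = 4)
U(s, S) = -⅙
X(J) = 1/(-⅙ + J) (X(J) = 1/(J - ⅙) = 1/(-⅙ + J))
(14804 - 1727)*(36987 + X(-38)) = (14804 - 1727)*(36987 + 6/(-1 + 6*(-38))) = 13077*(36987 + 6/(-1 - 228)) = 13077*(36987 + 6/(-229)) = 13077*(36987 + 6*(-1/229)) = 13077*(36987 - 6/229) = 13077*(8470017/229) = 110762412309/229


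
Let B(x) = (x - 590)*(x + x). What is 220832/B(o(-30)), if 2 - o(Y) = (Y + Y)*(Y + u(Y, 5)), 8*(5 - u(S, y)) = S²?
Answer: 6901/4555989 ≈ 0.0015147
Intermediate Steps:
u(S, y) = 5 - S²/8
o(Y) = 2 - 2*Y*(5 + Y - Y²/8) (o(Y) = 2 - (Y + Y)*(Y + (5 - Y²/8)) = 2 - 2*Y*(5 + Y - Y²/8))
B(x) = 2*x*(-590 + x) (B(x) = (-590 + x)*(2*x) = 2*x*(-590 + x))
220832/B(o(-30)) = 220832/((2*(2 - 2*(-30)² + (¼)*(-30)*(-40 + (-30)²))*(-590 + (2 - 2*(-30)² + (¼)*(-30)*(-40 + (-30)²))))) = 220832/((2*(2 - 2*900 + (¼)*(-30)*(-40 + 900))*(-590 + (2 - 2*900 + (¼)*(-30)*(-40 + 900))))) = 220832/((2*(2 - 1800 + (¼)*(-30)*860)*(-590 + (2 - 1800 + (¼)*(-30)*860)))) = 220832/((2*(2 - 1800 - 6450)*(-590 + (2 - 1800 - 6450)))) = 220832/((2*(-8248)*(-590 - 8248))) = 220832/((2*(-8248)*(-8838))) = 220832/145791648 = 220832*(1/145791648) = 6901/4555989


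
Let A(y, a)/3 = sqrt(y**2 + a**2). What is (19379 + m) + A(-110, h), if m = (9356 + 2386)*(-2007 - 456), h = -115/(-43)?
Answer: -28901167 + 15*sqrt(895445)/43 ≈ -2.8901e+7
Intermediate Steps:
h = 115/43 (h = -115*(-1/43) = 115/43 ≈ 2.6744)
A(y, a) = 3*sqrt(a**2 + y**2) (A(y, a) = 3*sqrt(y**2 + a**2) = 3*sqrt(a**2 + y**2))
m = -28920546 (m = 11742*(-2463) = -28920546)
(19379 + m) + A(-110, h) = (19379 - 28920546) + 3*sqrt((115/43)**2 + (-110)**2) = -28901167 + 3*sqrt(13225/1849 + 12100) = -28901167 + 3*sqrt(22386125/1849) = -28901167 + 3*(5*sqrt(895445)/43) = -28901167 + 15*sqrt(895445)/43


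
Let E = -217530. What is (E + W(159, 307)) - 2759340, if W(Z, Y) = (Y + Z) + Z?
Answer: -2976245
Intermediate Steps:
W(Z, Y) = Y + 2*Z
(E + W(159, 307)) - 2759340 = (-217530 + (307 + 2*159)) - 2759340 = (-217530 + (307 + 318)) - 2759340 = (-217530 + 625) - 2759340 = -216905 - 2759340 = -2976245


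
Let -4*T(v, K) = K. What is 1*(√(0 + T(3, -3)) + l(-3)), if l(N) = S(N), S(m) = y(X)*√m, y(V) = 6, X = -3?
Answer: √3*(1 + 12*I)/2 ≈ 0.86602 + 10.392*I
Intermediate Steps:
T(v, K) = -K/4
S(m) = 6*√m
l(N) = 6*√N
1*(√(0 + T(3, -3)) + l(-3)) = 1*(√(0 - ¼*(-3)) + 6*√(-3)) = 1*(√(0 + ¾) + 6*(I*√3)) = 1*(√(¾) + 6*I*√3) = 1*(√3/2 + 6*I*√3) = √3/2 + 6*I*√3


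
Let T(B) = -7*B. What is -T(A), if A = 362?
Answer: 2534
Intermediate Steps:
-T(A) = -(-7)*362 = -1*(-2534) = 2534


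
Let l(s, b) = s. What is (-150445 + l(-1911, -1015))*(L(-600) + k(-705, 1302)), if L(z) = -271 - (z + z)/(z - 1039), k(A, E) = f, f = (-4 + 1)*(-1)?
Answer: 67105504912/1639 ≈ 4.0943e+7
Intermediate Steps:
f = 3 (f = -3*(-1) = 3)
k(A, E) = 3
L(z) = -271 - 2*z/(-1039 + z)
(-150445 + l(-1911, -1015))*(L(-600) + k(-705, 1302)) = (-150445 - 1911)*((281569 - 273*(-600))/(-1039 - 600) + 3) = -152356*((281569 + 163800)/(-1639) + 3) = -152356*(-1/1639*445369 + 3) = -152356*(-445369/1639 + 3) = -152356*(-440452/1639) = 67105504912/1639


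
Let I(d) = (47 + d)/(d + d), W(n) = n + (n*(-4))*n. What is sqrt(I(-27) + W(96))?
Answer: I*sqrt(2978238)/9 ≈ 191.75*I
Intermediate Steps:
W(n) = n - 4*n**2 (W(n) = n + (-4*n)*n = n - 4*n**2)
I(d) = (47 + d)/(2*d) (I(d) = (47 + d)/((2*d)) = (47 + d)*(1/(2*d)) = (47 + d)/(2*d))
sqrt(I(-27) + W(96)) = sqrt((1/2)*(47 - 27)/(-27) + 96*(1 - 4*96)) = sqrt((1/2)*(-1/27)*20 + 96*(1 - 384)) = sqrt(-10/27 + 96*(-383)) = sqrt(-10/27 - 36768) = sqrt(-992746/27) = I*sqrt(2978238)/9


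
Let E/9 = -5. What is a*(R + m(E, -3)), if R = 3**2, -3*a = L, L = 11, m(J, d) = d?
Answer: -22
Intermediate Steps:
E = -45 (E = 9*(-5) = -45)
a = -11/3 (a = -1/3*11 = -11/3 ≈ -3.6667)
R = 9
a*(R + m(E, -3)) = -11*(9 - 3)/3 = -11/3*6 = -22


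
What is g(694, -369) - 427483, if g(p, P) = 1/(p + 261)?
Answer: -408246264/955 ≈ -4.2748e+5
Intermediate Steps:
g(p, P) = 1/(261 + p)
g(694, -369) - 427483 = 1/(261 + 694) - 427483 = 1/955 - 427483 = -408246264/955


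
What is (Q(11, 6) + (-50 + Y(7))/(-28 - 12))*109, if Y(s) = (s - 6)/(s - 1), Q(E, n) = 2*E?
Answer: 608111/240 ≈ 2533.8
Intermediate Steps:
Y(s) = (-6 + s)/(-1 + s)
(Q(11, 6) + (-50 + Y(7))/(-28 - 12))*109 = (2*11 + (-50 + (-6 + 7)/(-1 + 7))/(-28 - 12))*109 = (22 + (-50 + 1/6)/(-40))*109 = (22 + (-50 + (1/6)*1)*(-1/40))*109 = (22 + (-50 + 1/6)*(-1/40))*109 = (22 - 299/6*(-1/40))*109 = (22 + 299/240)*109 = (5579/240)*109 = 608111/240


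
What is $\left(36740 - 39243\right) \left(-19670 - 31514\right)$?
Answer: $128113552$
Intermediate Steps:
$\left(36740 - 39243\right) \left(-19670 - 31514\right) = \left(-2503\right) \left(-51184\right) = 128113552$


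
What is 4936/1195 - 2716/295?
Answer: -71580/14101 ≈ -5.0762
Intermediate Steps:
4936/1195 - 2716/295 = -71580/14101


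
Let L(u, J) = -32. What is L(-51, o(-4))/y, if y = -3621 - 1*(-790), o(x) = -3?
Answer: 32/2831 ≈ 0.011303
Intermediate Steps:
y = -2831 (y = -3621 + 790 = -2831)
L(-51, o(-4))/y = -32/(-2831) = -32*(-1/2831) = 32/2831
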